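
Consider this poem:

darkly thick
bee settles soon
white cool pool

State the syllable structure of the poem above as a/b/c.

3/4/3

Line 1: darkly (2), thick (1) → 3
Line 2: bee (1), settles (2), soon (1) → 4
Line 3: white (1), cool (1), pool (1) → 3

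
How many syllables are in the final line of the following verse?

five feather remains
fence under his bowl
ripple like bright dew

5

The final line: ripple (2), like (1), bright (1), dew (1) → 5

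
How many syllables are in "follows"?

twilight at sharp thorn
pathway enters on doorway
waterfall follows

2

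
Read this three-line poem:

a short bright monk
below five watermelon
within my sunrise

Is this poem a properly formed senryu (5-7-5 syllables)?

Line 1: a(1) + short(1) + bright(1) + monk(1) = 4 (expected 5)
Line 2: below(2) + five(1) + watermelon(4) = 7 ✓
Line 3: within(2) + my(1) + sunrise(2) = 5 ✓

No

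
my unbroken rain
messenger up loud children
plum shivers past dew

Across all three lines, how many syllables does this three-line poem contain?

17

Line 1: "my unbroken rain": 1+3+1 = 5
Line 2: "messenger up loud children": 3+1+1+2 = 7
Line 3: "plum shivers past dew": 1+2+1+1 = 5
Total: 5 + 7 + 5 = 17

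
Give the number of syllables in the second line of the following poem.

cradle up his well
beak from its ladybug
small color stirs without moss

6

The second line: "beak from its ladybug": 1+1+1+3 = 6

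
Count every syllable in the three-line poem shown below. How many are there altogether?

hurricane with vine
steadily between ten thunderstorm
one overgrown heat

19

Line 1: hurricane(3) + with(1) + vine(1) = 5
Line 2: steadily(3) + between(2) + ten(1) + thunderstorm(3) = 9
Line 3: one(1) + overgrown(3) + heat(1) = 5
Total: 5 + 9 + 5 = 19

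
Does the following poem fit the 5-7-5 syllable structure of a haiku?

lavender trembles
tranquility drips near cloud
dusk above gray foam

Line 1: lavender(3) + trembles(2) = 5 ✓
Line 2: tranquility(4) + drips(1) + near(1) + cloud(1) = 7 ✓
Line 3: dusk(1) + above(2) + gray(1) + foam(1) = 5 ✓

Yes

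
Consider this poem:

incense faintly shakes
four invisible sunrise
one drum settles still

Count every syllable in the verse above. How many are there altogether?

Line 1: incense(2) + faintly(2) + shakes(1) = 5
Line 2: four(1) + invisible(4) + sunrise(2) = 7
Line 3: one(1) + drum(1) + settles(2) + still(1) = 5
Total: 5 + 7 + 5 = 17

17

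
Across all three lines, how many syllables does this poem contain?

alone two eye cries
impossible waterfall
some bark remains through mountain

19

Line 1: "alone two eye cries": 2+1+1+1 = 5
Line 2: "impossible waterfall": 4+3 = 7
Line 3: "some bark remains through mountain": 1+1+2+1+2 = 7
Total: 5 + 7 + 7 = 19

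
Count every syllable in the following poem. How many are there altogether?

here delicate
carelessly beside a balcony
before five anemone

20

Line 1: "here delicate": 1+3 = 4
Line 2: "carelessly beside a balcony": 3+2+1+3 = 9
Line 3: "before five anemone": 2+1+4 = 7
Total: 4 + 9 + 7 = 20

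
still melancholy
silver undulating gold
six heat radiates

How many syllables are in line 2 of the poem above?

Line 2: "silver undulating gold": 2+4+1 = 7

7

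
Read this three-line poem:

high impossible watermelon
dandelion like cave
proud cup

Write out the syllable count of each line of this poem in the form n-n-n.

9-6-2

Line 1: high (1), impossible (4), watermelon (4) → 9
Line 2: dandelion (4), like (1), cave (1) → 6
Line 3: proud (1), cup (1) → 2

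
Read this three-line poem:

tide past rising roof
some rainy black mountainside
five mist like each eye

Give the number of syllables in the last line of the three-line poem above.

The last line: five(1) + mist(1) + like(1) + each(1) + eye(1) = 5

5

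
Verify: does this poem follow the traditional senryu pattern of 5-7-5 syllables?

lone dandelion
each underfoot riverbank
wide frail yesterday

Line 1: lone (1), dandelion (4) → 5 ✓
Line 2: each (1), underfoot (3), riverbank (3) → 7 ✓
Line 3: wide (1), frail (1), yesterday (3) → 5 ✓

Yes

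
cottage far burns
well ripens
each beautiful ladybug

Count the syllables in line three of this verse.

7

Line three: "each beautiful ladybug": 1+3+3 = 7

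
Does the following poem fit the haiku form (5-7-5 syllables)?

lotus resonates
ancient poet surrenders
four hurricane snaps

Yes

Line 1: lotus(2) + resonates(3) = 5 ✓
Line 2: ancient(2) + poet(2) + surrenders(3) = 7 ✓
Line 3: four(1) + hurricane(3) + snaps(1) = 5 ✓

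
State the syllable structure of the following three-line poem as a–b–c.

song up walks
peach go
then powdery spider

3–2–6

Line 1: song(1) + up(1) + walks(1) = 3
Line 2: peach(1) + go(1) = 2
Line 3: then(1) + powdery(3) + spider(2) = 6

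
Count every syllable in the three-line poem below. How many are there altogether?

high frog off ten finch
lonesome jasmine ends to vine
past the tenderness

17

Line 1: "high frog off ten finch": 1+1+1+1+1 = 5
Line 2: "lonesome jasmine ends to vine": 2+2+1+1+1 = 7
Line 3: "past the tenderness": 1+1+3 = 5
Total: 5 + 7 + 5 = 17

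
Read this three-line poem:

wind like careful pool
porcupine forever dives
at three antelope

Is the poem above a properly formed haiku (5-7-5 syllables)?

Line 1: wind(1) + like(1) + careful(2) + pool(1) = 5 ✓
Line 2: porcupine(3) + forever(3) + dives(1) = 7 ✓
Line 3: at(1) + three(1) + antelope(3) = 5 ✓

Yes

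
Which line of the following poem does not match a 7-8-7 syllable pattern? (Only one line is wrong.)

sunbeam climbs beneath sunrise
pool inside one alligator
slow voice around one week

Line 1: sunbeam(2) + climbs(1) + beneath(2) + sunrise(2) = 7 ✓
Line 2: pool(1) + inside(2) + one(1) + alligator(4) = 8 ✓
Line 3: slow(1) + voice(1) + around(2) + one(1) + week(1) = 6 (expected 7)

The third line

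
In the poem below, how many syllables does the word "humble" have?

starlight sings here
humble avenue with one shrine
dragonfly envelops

2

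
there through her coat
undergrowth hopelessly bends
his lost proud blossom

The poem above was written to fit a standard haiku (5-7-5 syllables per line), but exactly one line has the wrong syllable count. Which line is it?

Line 1

Line 1: there(1) + through(1) + her(1) + coat(1) = 4 (expected 5)
Line 2: undergrowth(3) + hopelessly(3) + bends(1) = 7 ✓
Line 3: his(1) + lost(1) + proud(1) + blossom(2) = 5 ✓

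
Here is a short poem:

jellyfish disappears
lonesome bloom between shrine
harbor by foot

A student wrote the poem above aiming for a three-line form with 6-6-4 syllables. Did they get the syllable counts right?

Line 1: jellyfish (3), disappears (3) → 6 ✓
Line 2: lonesome (2), bloom (1), between (2), shrine (1) → 6 ✓
Line 3: harbor (2), by (1), foot (1) → 4 ✓

Yes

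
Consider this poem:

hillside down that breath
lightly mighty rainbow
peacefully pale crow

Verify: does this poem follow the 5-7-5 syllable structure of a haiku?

Line 1: "hillside down that breath": 2+1+1+1 = 5 ✓
Line 2: "lightly mighty rainbow": 2+2+2 = 6 (expected 7)
Line 3: "peacefully pale crow": 3+1+1 = 5 ✓

No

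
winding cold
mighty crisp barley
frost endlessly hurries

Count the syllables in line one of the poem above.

3

Line one: winding (2), cold (1) → 3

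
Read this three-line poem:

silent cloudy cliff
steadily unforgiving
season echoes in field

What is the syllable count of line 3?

6

Line 3: season (2), echoes (2), in (1), field (1) → 6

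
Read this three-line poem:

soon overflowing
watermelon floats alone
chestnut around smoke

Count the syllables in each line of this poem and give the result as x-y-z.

5-7-5

Line 1: soon (1), overflowing (4) → 5
Line 2: watermelon (4), floats (1), alone (2) → 7
Line 3: chestnut (2), around (2), smoke (1) → 5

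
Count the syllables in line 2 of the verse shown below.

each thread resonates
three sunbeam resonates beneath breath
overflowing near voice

9

Line 2: three(1) + sunbeam(2) + resonates(3) + beneath(2) + breath(1) = 9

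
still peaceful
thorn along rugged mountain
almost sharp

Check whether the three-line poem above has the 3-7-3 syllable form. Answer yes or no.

Line 1: still(1) + peaceful(2) = 3 ✓
Line 2: thorn(1) + along(2) + rugged(2) + mountain(2) = 7 ✓
Line 3: almost(2) + sharp(1) = 3 ✓

Yes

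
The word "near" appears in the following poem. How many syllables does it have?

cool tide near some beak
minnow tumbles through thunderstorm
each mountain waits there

1

"near" has 1 syllable.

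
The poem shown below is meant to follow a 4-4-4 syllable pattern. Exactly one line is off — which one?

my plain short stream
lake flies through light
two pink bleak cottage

The third line

Line 1: "my plain short stream": 1+1+1+1 = 4 ✓
Line 2: "lake flies through light": 1+1+1+1 = 4 ✓
Line 3: "two pink bleak cottage": 1+1+1+2 = 5 (expected 4)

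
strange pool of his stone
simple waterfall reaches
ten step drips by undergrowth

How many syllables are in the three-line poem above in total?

Line 1: strange(1) + pool(1) + of(1) + his(1) + stone(1) = 5
Line 2: simple(2) + waterfall(3) + reaches(2) = 7
Line 3: ten(1) + step(1) + drips(1) + by(1) + undergrowth(3) = 7
Total: 5 + 7 + 7 = 19

19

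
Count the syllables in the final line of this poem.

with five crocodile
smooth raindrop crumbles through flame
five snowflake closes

5

The final line: five (1), snowflake (2), closes (2) → 5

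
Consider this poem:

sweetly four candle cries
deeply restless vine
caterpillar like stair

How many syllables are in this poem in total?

Line 1: sweetly(2) + four(1) + candle(2) + cries(1) = 6
Line 2: deeply(2) + restless(2) + vine(1) = 5
Line 3: caterpillar(4) + like(1) + stair(1) = 6
Total: 6 + 5 + 6 = 17

17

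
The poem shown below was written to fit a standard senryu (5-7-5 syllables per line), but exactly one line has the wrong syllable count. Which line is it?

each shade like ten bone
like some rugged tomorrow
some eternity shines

Line 3

Line 1: each (1), shade (1), like (1), ten (1), bone (1) → 5 ✓
Line 2: like (1), some (1), rugged (2), tomorrow (3) → 7 ✓
Line 3: some (1), eternity (4), shines (1) → 6 (expected 5)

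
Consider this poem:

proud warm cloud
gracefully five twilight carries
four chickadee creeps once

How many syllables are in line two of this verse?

Line two: gracefully(3) + five(1) + twilight(2) + carries(2) = 8

8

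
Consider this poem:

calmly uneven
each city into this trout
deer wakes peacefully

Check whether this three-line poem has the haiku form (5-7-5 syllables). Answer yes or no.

Line 1: calmly (2), uneven (3) → 5 ✓
Line 2: each (1), city (2), into (2), this (1), trout (1) → 7 ✓
Line 3: deer (1), wakes (1), peacefully (3) → 5 ✓

Yes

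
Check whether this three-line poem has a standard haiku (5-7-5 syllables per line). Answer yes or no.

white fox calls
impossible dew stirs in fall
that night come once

Line 1: "white fox calls": 1+1+1 = 3 (expected 5)
Line 2: "impossible dew stirs in fall": 4+1+1+1+1 = 8 (expected 7)
Line 3: "that night come once": 1+1+1+1 = 4 (expected 5)

No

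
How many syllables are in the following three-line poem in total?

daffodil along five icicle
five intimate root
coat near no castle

Line 1: daffodil (3), along (2), five (1), icicle (3) → 9
Line 2: five (1), intimate (3), root (1) → 5
Line 3: coat (1), near (1), no (1), castle (2) → 5
Total: 9 + 5 + 5 = 19

19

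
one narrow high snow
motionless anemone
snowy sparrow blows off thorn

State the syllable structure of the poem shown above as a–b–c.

Line 1: one(1) + narrow(2) + high(1) + snow(1) = 5
Line 2: motionless(3) + anemone(4) = 7
Line 3: snowy(2) + sparrow(2) + blows(1) + off(1) + thorn(1) = 7

5–7–7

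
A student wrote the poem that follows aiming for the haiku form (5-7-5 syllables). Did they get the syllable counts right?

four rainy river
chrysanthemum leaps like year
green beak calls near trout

Yes

Line 1: four(1) + rainy(2) + river(2) = 5 ✓
Line 2: chrysanthemum(4) + leaps(1) + like(1) + year(1) = 7 ✓
Line 3: green(1) + beak(1) + calls(1) + near(1) + trout(1) = 5 ✓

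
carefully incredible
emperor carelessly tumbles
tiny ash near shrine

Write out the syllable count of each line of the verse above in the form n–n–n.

7–8–5

Line 1: "carefully incredible": 3+4 = 7
Line 2: "emperor carelessly tumbles": 3+3+2 = 8
Line 3: "tiny ash near shrine": 2+1+1+1 = 5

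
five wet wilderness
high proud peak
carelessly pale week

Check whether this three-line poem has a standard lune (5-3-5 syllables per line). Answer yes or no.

Yes

Line 1: five(1) + wet(1) + wilderness(3) = 5 ✓
Line 2: high(1) + proud(1) + peak(1) = 3 ✓
Line 3: carelessly(3) + pale(1) + week(1) = 5 ✓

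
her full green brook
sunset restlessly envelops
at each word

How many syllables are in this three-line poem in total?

Line 1: "her full green brook": 1+1+1+1 = 4
Line 2: "sunset restlessly envelops": 2+3+3 = 8
Line 3: "at each word": 1+1+1 = 3
Total: 4 + 8 + 3 = 15

15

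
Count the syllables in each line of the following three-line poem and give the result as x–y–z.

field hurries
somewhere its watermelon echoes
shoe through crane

3–9–3

Line 1: "field hurries": 1+2 = 3
Line 2: "somewhere its watermelon echoes": 2+1+4+2 = 9
Line 3: "shoe through crane": 1+1+1 = 3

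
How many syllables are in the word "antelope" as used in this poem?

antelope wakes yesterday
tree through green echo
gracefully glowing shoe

3

"antelope" has 3 syllables.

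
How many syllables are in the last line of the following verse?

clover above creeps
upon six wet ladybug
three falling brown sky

The last line: "three falling brown sky": 1+2+1+1 = 5

5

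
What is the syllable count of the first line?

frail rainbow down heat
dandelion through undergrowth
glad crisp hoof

5

The first line: frail (1), rainbow (2), down (1), heat (1) → 5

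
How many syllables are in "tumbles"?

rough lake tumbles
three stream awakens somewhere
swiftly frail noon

2

"tumbles" has 2 syllables.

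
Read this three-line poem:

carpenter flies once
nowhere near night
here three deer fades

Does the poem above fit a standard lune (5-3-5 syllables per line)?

Line 1: carpenter(3) + flies(1) + once(1) = 5 ✓
Line 2: nowhere(2) + near(1) + night(1) = 4 (expected 3)
Line 3: here(1) + three(1) + deer(1) + fades(1) = 4 (expected 5)

No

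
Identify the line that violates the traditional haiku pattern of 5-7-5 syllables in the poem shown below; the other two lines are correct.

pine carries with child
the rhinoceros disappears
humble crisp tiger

Line 2

Line 1: "pine carries with child": 1+2+1+1 = 5 ✓
Line 2: "the rhinoceros disappears": 1+4+3 = 8 (expected 7)
Line 3: "humble crisp tiger": 2+1+2 = 5 ✓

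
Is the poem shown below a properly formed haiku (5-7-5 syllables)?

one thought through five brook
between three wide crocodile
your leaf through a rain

Line 1: one (1), thought (1), through (1), five (1), brook (1) → 5 ✓
Line 2: between (2), three (1), wide (1), crocodile (3) → 7 ✓
Line 3: your (1), leaf (1), through (1), a (1), rain (1) → 5 ✓

Yes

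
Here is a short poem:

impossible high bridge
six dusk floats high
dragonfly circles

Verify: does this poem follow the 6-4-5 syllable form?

Line 1: impossible(4) + high(1) + bridge(1) = 6 ✓
Line 2: six(1) + dusk(1) + floats(1) + high(1) = 4 ✓
Line 3: dragonfly(3) + circles(2) = 5 ✓

Yes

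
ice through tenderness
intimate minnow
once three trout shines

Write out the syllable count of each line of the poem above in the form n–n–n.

5–5–4

Line 1: "ice through tenderness": 1+1+3 = 5
Line 2: "intimate minnow": 3+2 = 5
Line 3: "once three trout shines": 1+1+1+1 = 4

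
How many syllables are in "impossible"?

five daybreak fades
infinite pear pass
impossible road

"impossible" has 4 syllables.

4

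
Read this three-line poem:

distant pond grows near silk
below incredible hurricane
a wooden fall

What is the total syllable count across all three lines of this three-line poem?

19

Line 1: distant (2), pond (1), grows (1), near (1), silk (1) → 6
Line 2: below (2), incredible (4), hurricane (3) → 9
Line 3: a (1), wooden (2), fall (1) → 4
Total: 6 + 9 + 4 = 19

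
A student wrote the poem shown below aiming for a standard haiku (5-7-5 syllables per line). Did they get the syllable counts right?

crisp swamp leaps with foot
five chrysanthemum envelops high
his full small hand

Line 1: crisp (1), swamp (1), leaps (1), with (1), foot (1) → 5 ✓
Line 2: five (1), chrysanthemum (4), envelops (3), high (1) → 9 (expected 7)
Line 3: his (1), full (1), small (1), hand (1) → 4 (expected 5)

No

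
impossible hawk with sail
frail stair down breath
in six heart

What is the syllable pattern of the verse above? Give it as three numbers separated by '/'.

7/4/3

Line 1: "impossible hawk with sail": 4+1+1+1 = 7
Line 2: "frail stair down breath": 1+1+1+1 = 4
Line 3: "in six heart": 1+1+1 = 3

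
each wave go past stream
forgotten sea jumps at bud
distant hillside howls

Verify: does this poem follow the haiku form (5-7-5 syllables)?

Line 1: each (1), wave (1), go (1), past (1), stream (1) → 5 ✓
Line 2: forgotten (3), sea (1), jumps (1), at (1), bud (1) → 7 ✓
Line 3: distant (2), hillside (2), howls (1) → 5 ✓

Yes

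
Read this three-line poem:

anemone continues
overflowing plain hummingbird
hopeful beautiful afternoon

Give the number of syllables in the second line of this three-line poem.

8

The second line: overflowing (4), plain (1), hummingbird (3) → 8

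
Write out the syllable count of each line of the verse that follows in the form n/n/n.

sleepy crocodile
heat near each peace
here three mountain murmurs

5/4/6

Line 1: "sleepy crocodile": 2+3 = 5
Line 2: "heat near each peace": 1+1+1+1 = 4
Line 3: "here three mountain murmurs": 1+1+2+2 = 6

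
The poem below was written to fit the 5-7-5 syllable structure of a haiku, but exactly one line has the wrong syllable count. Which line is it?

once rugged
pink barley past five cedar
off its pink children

Line 1: once(1) + rugged(2) = 3 (expected 5)
Line 2: pink(1) + barley(2) + past(1) + five(1) + cedar(2) = 7 ✓
Line 3: off(1) + its(1) + pink(1) + children(2) = 5 ✓

Line 1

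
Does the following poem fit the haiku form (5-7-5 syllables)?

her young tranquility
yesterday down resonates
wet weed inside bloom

No

Line 1: "her young tranquility": 1+1+4 = 6 (expected 5)
Line 2: "yesterday down resonates": 3+1+3 = 7 ✓
Line 3: "wet weed inside bloom": 1+1+2+1 = 5 ✓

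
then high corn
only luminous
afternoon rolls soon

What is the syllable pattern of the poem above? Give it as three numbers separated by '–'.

Line 1: then(1) + high(1) + corn(1) = 3
Line 2: only(2) + luminous(3) = 5
Line 3: afternoon(3) + rolls(1) + soon(1) = 5

3–5–5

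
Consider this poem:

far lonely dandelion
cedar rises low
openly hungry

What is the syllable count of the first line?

The first line: "far lonely dandelion": 1+2+4 = 7

7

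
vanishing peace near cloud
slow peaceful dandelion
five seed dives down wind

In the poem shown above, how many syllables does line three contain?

Line three: five(1) + seed(1) + dives(1) + down(1) + wind(1) = 5

5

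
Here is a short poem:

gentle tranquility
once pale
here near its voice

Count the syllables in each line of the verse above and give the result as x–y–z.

6–2–4

Line 1: gentle (2), tranquility (4) → 6
Line 2: once (1), pale (1) → 2
Line 3: here (1), near (1), its (1), voice (1) → 4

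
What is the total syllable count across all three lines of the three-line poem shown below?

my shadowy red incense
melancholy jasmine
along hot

16

Line 1: my (1), shadowy (3), red (1), incense (2) → 7
Line 2: melancholy (4), jasmine (2) → 6
Line 3: along (2), hot (1) → 3
Total: 7 + 6 + 3 = 16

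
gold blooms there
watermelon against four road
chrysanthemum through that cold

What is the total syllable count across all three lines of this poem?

18

Line 1: "gold blooms there": 1+1+1 = 3
Line 2: "watermelon against four road": 4+2+1+1 = 8
Line 3: "chrysanthemum through that cold": 4+1+1+1 = 7
Total: 3 + 8 + 7 = 18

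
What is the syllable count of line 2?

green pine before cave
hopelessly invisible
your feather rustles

Line 2: "hopelessly invisible": 3+4 = 7

7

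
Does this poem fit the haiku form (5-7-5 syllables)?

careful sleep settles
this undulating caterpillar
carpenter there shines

Line 1: careful (2), sleep (1), settles (2) → 5 ✓
Line 2: this (1), undulating (4), caterpillar (4) → 9 (expected 7)
Line 3: carpenter (3), there (1), shines (1) → 5 ✓

No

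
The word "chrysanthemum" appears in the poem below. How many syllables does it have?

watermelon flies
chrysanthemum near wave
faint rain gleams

4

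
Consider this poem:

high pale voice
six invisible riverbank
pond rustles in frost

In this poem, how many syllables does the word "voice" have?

"voice" has 1 syllable.

1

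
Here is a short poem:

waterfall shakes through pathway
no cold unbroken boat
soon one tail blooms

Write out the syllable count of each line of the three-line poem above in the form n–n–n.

Line 1: waterfall(3) + shakes(1) + through(1) + pathway(2) = 7
Line 2: no(1) + cold(1) + unbroken(3) + boat(1) = 6
Line 3: soon(1) + one(1) + tail(1) + blooms(1) = 4

7–6–4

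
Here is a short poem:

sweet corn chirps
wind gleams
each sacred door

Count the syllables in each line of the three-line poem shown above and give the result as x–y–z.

3–2–4

Line 1: sweet (1), corn (1), chirps (1) → 3
Line 2: wind (1), gleams (1) → 2
Line 3: each (1), sacred (2), door (1) → 4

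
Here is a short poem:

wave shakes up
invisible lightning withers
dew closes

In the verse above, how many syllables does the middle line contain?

8

The middle line: invisible (4), lightning (2), withers (2) → 8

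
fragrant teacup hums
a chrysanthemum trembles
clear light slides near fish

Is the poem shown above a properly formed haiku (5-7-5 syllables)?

Yes

Line 1: fragrant (2), teacup (2), hums (1) → 5 ✓
Line 2: a (1), chrysanthemum (4), trembles (2) → 7 ✓
Line 3: clear (1), light (1), slides (1), near (1), fish (1) → 5 ✓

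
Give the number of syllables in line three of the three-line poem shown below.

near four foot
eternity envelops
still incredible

Line three: still (1), incredible (4) → 5

5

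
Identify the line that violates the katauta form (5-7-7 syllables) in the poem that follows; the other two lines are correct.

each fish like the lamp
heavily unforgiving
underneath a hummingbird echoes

Line 1: "each fish like the lamp": 1+1+1+1+1 = 5 ✓
Line 2: "heavily unforgiving": 3+4 = 7 ✓
Line 3: "underneath a hummingbird echoes": 3+1+3+2 = 9 (expected 7)

The third line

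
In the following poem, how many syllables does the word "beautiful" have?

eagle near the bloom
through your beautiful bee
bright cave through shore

3

"beautiful" has 3 syllables.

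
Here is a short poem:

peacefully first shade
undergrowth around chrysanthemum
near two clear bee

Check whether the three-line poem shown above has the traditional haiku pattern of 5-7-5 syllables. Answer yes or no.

Line 1: peacefully(3) + first(1) + shade(1) = 5 ✓
Line 2: undergrowth(3) + around(2) + chrysanthemum(4) = 9 (expected 7)
Line 3: near(1) + two(1) + clear(1) + bee(1) = 4 (expected 5)

No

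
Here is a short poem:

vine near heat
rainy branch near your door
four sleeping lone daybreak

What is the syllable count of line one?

Line one: "vine near heat": 1+1+1 = 3

3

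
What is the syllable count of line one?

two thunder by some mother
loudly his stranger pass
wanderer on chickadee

7

Line one: two (1), thunder (2), by (1), some (1), mother (2) → 7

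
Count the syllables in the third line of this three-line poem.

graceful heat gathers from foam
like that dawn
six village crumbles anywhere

The third line: six(1) + village(2) + crumbles(2) + anywhere(3) = 8

8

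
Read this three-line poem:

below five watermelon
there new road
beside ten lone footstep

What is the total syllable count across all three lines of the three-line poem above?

16

Line 1: below (2), five (1), watermelon (4) → 7
Line 2: there (1), new (1), road (1) → 3
Line 3: beside (2), ten (1), lone (1), footstep (2) → 6
Total: 7 + 3 + 6 = 16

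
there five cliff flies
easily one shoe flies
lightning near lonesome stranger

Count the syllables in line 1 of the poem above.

Line 1: "there five cliff flies": 1+1+1+1 = 4

4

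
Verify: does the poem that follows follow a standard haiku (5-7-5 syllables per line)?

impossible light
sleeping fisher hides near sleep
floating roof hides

Line 1: impossible(4) + light(1) = 5 ✓
Line 2: sleeping(2) + fisher(2) + hides(1) + near(1) + sleep(1) = 7 ✓
Line 3: floating(2) + roof(1) + hides(1) = 4 (expected 5)

No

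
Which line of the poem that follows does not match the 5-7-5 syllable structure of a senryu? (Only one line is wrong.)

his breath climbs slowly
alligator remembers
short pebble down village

The third line

Line 1: his (1), breath (1), climbs (1), slowly (2) → 5 ✓
Line 2: alligator (4), remembers (3) → 7 ✓
Line 3: short (1), pebble (2), down (1), village (2) → 6 (expected 5)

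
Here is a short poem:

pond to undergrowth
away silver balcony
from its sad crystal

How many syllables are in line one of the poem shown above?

Line one: pond(1) + to(1) + undergrowth(3) = 5

5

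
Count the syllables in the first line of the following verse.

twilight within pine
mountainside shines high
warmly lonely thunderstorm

5

The first line: twilight (2), within (2), pine (1) → 5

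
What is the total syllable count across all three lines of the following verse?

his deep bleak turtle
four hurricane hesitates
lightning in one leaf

Line 1: his (1), deep (1), bleak (1), turtle (2) → 5
Line 2: four (1), hurricane (3), hesitates (3) → 7
Line 3: lightning (2), in (1), one (1), leaf (1) → 5
Total: 5 + 7 + 5 = 17

17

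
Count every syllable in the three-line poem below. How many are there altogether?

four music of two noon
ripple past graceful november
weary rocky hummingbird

21

Line 1: four(1) + music(2) + of(1) + two(1) + noon(1) = 6
Line 2: ripple(2) + past(1) + graceful(2) + november(3) = 8
Line 3: weary(2) + rocky(2) + hummingbird(3) = 7
Total: 6 + 8 + 7 = 21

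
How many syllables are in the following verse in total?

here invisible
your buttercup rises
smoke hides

13

Line 1: here (1), invisible (4) → 5
Line 2: your (1), buttercup (3), rises (2) → 6
Line 3: smoke (1), hides (1) → 2
Total: 5 + 6 + 2 = 13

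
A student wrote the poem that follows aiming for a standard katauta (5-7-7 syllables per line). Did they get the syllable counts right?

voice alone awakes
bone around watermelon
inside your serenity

Line 1: "voice alone awakes": 1+2+2 = 5 ✓
Line 2: "bone around watermelon": 1+2+4 = 7 ✓
Line 3: "inside your serenity": 2+1+4 = 7 ✓

Yes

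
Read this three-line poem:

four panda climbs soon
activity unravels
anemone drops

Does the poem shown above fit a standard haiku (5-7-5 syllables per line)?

Yes

Line 1: four(1) + panda(2) + climbs(1) + soon(1) = 5 ✓
Line 2: activity(4) + unravels(3) = 7 ✓
Line 3: anemone(4) + drops(1) = 5 ✓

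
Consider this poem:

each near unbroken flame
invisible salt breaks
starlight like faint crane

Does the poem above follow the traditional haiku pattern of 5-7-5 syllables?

Line 1: each (1), near (1), unbroken (3), flame (1) → 6 (expected 5)
Line 2: invisible (4), salt (1), breaks (1) → 6 (expected 7)
Line 3: starlight (2), like (1), faint (1), crane (1) → 5 ✓

No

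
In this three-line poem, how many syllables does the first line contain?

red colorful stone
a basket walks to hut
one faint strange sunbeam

5

The first line: "red colorful stone": 1+3+1 = 5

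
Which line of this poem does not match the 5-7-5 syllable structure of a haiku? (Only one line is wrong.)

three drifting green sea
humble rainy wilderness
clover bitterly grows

The third line

Line 1: three (1), drifting (2), green (1), sea (1) → 5 ✓
Line 2: humble (2), rainy (2), wilderness (3) → 7 ✓
Line 3: clover (2), bitterly (3), grows (1) → 6 (expected 5)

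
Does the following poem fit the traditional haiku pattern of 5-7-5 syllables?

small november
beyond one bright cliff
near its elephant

Line 1: small(1) + november(3) = 4 (expected 5)
Line 2: beyond(2) + one(1) + bright(1) + cliff(1) = 5 (expected 7)
Line 3: near(1) + its(1) + elephant(3) = 5 ✓

No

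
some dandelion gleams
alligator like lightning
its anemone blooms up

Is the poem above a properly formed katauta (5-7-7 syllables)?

Line 1: some(1) + dandelion(4) + gleams(1) = 6 (expected 5)
Line 2: alligator(4) + like(1) + lightning(2) = 7 ✓
Line 3: its(1) + anemone(4) + blooms(1) + up(1) = 7 ✓

No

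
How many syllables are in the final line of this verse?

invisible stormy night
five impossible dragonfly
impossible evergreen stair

The final line: impossible (4), evergreen (3), stair (1) → 8

8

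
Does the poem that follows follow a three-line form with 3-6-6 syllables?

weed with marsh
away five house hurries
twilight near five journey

Line 1: weed(1) + with(1) + marsh(1) = 3 ✓
Line 2: away(2) + five(1) + house(1) + hurries(2) = 6 ✓
Line 3: twilight(2) + near(1) + five(1) + journey(2) = 6 ✓

Yes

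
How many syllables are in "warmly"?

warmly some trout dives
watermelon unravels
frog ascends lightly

"warmly" has 2 syllables.

2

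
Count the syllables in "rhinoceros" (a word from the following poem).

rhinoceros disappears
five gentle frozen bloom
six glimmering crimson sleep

4

"rhinoceros" has 4 syllables.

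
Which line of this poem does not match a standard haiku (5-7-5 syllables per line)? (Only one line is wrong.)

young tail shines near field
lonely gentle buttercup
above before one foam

Line 1: "young tail shines near field": 1+1+1+1+1 = 5 ✓
Line 2: "lonely gentle buttercup": 2+2+3 = 7 ✓
Line 3: "above before one foam": 2+2+1+1 = 6 (expected 5)

Line 3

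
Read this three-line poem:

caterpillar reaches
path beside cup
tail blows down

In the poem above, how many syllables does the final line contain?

The final line: "tail blows down": 1+1+1 = 3

3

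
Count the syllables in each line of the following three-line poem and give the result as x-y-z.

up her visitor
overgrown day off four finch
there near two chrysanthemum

Line 1: up (1), her (1), visitor (3) → 5
Line 2: overgrown (3), day (1), off (1), four (1), finch (1) → 7
Line 3: there (1), near (1), two (1), chrysanthemum (4) → 7

5-7-7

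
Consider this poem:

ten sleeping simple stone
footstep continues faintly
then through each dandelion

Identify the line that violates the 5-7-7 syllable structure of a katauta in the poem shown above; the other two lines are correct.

Line 1: "ten sleeping simple stone": 1+2+2+1 = 6 (expected 5)
Line 2: "footstep continues faintly": 2+3+2 = 7 ✓
Line 3: "then through each dandelion": 1+1+1+4 = 7 ✓

Line 1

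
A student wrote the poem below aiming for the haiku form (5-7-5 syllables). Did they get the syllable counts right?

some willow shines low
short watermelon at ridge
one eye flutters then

Line 1: some (1), willow (2), shines (1), low (1) → 5 ✓
Line 2: short (1), watermelon (4), at (1), ridge (1) → 7 ✓
Line 3: one (1), eye (1), flutters (2), then (1) → 5 ✓

Yes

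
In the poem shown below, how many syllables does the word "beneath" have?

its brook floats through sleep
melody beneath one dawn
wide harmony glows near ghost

2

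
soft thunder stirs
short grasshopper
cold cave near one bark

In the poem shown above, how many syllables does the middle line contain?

The middle line: short (1), grasshopper (3) → 4

4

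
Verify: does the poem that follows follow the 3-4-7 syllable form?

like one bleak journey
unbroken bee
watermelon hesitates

Line 1: like (1), one (1), bleak (1), journey (2) → 5 (expected 3)
Line 2: unbroken (3), bee (1) → 4 ✓
Line 3: watermelon (4), hesitates (3) → 7 ✓

No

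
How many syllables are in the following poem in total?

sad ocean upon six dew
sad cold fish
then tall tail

Line 1: sad (1), ocean (2), upon (2), six (1), dew (1) → 7
Line 2: sad (1), cold (1), fish (1) → 3
Line 3: then (1), tall (1), tail (1) → 3
Total: 7 + 3 + 3 = 13

13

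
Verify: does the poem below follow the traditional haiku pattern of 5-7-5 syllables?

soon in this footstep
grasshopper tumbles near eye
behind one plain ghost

Yes

Line 1: "soon in this footstep": 1+1+1+2 = 5 ✓
Line 2: "grasshopper tumbles near eye": 3+2+1+1 = 7 ✓
Line 3: "behind one plain ghost": 2+1+1+1 = 5 ✓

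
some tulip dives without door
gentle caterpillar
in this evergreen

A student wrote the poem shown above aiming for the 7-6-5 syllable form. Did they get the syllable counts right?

Yes

Line 1: "some tulip dives without door": 1+2+1+2+1 = 7 ✓
Line 2: "gentle caterpillar": 2+4 = 6 ✓
Line 3: "in this evergreen": 1+1+3 = 5 ✓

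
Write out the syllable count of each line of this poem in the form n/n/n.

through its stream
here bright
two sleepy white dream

Line 1: through (1), its (1), stream (1) → 3
Line 2: here (1), bright (1) → 2
Line 3: two (1), sleepy (2), white (1), dream (1) → 5

3/2/5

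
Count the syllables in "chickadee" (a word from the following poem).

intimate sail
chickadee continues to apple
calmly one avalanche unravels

3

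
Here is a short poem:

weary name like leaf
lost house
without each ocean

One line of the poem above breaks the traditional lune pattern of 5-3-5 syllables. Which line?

Line 2

Line 1: weary (2), name (1), like (1), leaf (1) → 5 ✓
Line 2: lost (1), house (1) → 2 (expected 3)
Line 3: without (2), each (1), ocean (2) → 5 ✓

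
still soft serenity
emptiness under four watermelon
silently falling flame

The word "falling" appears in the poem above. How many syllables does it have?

2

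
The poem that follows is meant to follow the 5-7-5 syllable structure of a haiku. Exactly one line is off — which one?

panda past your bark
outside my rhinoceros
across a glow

The third line

Line 1: panda(2) + past(1) + your(1) + bark(1) = 5 ✓
Line 2: outside(2) + my(1) + rhinoceros(4) = 7 ✓
Line 3: across(2) + a(1) + glow(1) = 4 (expected 5)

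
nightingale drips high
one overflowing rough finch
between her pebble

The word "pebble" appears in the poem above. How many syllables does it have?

"pebble" has 2 syllables.

2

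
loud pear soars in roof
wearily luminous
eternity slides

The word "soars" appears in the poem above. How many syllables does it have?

1

"soars" has 1 syllable.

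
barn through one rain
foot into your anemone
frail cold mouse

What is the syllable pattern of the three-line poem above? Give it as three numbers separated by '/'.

4/8/3

Line 1: "barn through one rain": 1+1+1+1 = 4
Line 2: "foot into your anemone": 1+2+1+4 = 8
Line 3: "frail cold mouse": 1+1+1 = 3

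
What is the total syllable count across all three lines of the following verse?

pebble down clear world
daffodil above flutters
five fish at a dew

17

Line 1: pebble(2) + down(1) + clear(1) + world(1) = 5
Line 2: daffodil(3) + above(2) + flutters(2) = 7
Line 3: five(1) + fish(1) + at(1) + a(1) + dew(1) = 5
Total: 5 + 7 + 5 = 17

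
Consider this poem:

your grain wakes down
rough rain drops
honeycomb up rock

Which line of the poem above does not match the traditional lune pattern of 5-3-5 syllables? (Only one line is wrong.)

The first line

Line 1: your (1), grain (1), wakes (1), down (1) → 4 (expected 5)
Line 2: rough (1), rain (1), drops (1) → 3 ✓
Line 3: honeycomb (3), up (1), rock (1) → 5 ✓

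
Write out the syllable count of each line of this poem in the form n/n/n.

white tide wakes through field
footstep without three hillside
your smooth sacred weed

Line 1: "white tide wakes through field": 1+1+1+1+1 = 5
Line 2: "footstep without three hillside": 2+2+1+2 = 7
Line 3: "your smooth sacred weed": 1+1+2+1 = 5

5/7/5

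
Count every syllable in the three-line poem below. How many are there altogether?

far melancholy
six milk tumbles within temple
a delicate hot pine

19

Line 1: "far melancholy": 1+4 = 5
Line 2: "six milk tumbles within temple": 1+1+2+2+2 = 8
Line 3: "a delicate hot pine": 1+3+1+1 = 6
Total: 5 + 8 + 6 = 19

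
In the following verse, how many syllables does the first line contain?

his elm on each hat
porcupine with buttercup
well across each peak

5

The first line: "his elm on each hat": 1+1+1+1+1 = 5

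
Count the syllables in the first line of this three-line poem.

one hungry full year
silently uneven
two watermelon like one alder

5

The first line: one(1) + hungry(2) + full(1) + year(1) = 5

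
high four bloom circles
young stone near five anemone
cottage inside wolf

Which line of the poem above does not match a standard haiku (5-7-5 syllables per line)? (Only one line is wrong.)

Line 1: "high four bloom circles": 1+1+1+2 = 5 ✓
Line 2: "young stone near five anemone": 1+1+1+1+4 = 8 (expected 7)
Line 3: "cottage inside wolf": 2+2+1 = 5 ✓

The second line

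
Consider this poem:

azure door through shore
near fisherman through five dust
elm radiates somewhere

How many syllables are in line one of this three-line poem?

5

Line one: azure (2), door (1), through (1), shore (1) → 5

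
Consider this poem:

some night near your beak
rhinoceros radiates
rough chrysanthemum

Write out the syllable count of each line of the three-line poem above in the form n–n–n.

5–7–5

Line 1: some(1) + night(1) + near(1) + your(1) + beak(1) = 5
Line 2: rhinoceros(4) + radiates(3) = 7
Line 3: rough(1) + chrysanthemum(4) = 5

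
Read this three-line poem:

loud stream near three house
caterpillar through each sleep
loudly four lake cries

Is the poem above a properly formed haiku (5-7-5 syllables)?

Yes

Line 1: "loud stream near three house": 1+1+1+1+1 = 5 ✓
Line 2: "caterpillar through each sleep": 4+1+1+1 = 7 ✓
Line 3: "loudly four lake cries": 2+1+1+1 = 5 ✓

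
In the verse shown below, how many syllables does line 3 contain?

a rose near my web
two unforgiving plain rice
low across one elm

5

Line 3: low (1), across (2), one (1), elm (1) → 5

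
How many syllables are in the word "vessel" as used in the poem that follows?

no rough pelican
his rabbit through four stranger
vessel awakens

2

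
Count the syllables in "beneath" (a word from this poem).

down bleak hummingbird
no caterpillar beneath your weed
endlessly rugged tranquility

"beneath" has 2 syllables.

2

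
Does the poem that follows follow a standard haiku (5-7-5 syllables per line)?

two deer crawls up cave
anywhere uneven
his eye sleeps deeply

No

Line 1: two (1), deer (1), crawls (1), up (1), cave (1) → 5 ✓
Line 2: anywhere (3), uneven (3) → 6 (expected 7)
Line 3: his (1), eye (1), sleeps (1), deeply (2) → 5 ✓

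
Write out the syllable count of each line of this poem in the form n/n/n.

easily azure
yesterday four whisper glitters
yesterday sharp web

5/8/5

Line 1: easily(3) + azure(2) = 5
Line 2: yesterday(3) + four(1) + whisper(2) + glitters(2) = 8
Line 3: yesterday(3) + sharp(1) + web(1) = 5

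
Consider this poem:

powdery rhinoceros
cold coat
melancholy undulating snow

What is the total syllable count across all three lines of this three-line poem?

Line 1: powdery (3), rhinoceros (4) → 7
Line 2: cold (1), coat (1) → 2
Line 3: melancholy (4), undulating (4), snow (1) → 9
Total: 7 + 2 + 9 = 18

18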